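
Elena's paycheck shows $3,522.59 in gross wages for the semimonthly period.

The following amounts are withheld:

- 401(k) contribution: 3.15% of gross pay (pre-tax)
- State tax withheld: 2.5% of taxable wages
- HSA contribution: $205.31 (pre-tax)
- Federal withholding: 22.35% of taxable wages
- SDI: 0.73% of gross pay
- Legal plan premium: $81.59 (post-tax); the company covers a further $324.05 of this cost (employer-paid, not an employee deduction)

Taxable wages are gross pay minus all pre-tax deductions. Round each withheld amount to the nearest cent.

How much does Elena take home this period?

$2,302.25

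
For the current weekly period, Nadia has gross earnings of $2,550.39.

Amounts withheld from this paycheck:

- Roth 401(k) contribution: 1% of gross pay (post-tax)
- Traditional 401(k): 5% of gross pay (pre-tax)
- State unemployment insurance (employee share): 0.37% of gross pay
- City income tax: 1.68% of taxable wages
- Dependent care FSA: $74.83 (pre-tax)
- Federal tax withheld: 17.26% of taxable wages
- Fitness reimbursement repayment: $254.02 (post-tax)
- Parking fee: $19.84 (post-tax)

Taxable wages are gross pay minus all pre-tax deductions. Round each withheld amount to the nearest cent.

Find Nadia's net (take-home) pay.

$1,594.52

Traditional 401(k): $2,550.39 × 0.05 = $127.52
Dependent care FSA: $74.83
Pre-tax total = $127.52 + $74.83 = $202.35
Taxable wages = $2,550.39 − $202.35 = $2,348.04
City income tax: $2,348.04 × 0.0168 = $39.45
Federal tax withheld: $2,348.04 × 0.1726 = $405.27
State unemployment insurance (employee share): $2,550.39 × 0.0037 = $9.44
Roth 401(k) contribution: $2,550.39 × 0.01 = $25.50
Parking fee: $19.84
Fitness reimbursement repayment: $254.02
Total deductions = $127.52 + $74.83 + $39.45 + $405.27 + $9.44 + $25.50 + $19.84 + $254.02 = $955.87
Net pay = $2,550.39 − $955.87 = $1,594.52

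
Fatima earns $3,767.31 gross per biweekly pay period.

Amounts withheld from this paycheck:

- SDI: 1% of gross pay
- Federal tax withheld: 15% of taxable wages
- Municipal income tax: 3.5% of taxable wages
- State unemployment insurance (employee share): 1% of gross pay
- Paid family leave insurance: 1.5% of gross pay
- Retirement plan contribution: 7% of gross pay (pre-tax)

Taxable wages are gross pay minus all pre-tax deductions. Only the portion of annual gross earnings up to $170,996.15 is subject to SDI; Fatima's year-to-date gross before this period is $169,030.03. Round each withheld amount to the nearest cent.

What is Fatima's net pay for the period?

Retirement plan contribution: $3,767.31 × 0.07 = $263.71
Taxable wages = $3,767.31 − $263.71 = $3,503.60
Federal tax withheld: $3,503.60 × 0.15 = $525.54
Municipal income tax: $3,503.60 × 0.035 = $122.63
Paid family leave insurance: $3,767.31 × 0.015 = $56.51
State unemployment insurance (employee share): $3,767.31 × 0.01 = $37.67
SDI: only $170,996.15 − $169,030.03 = $1,966.12 of this check is subject → $1,966.12 × 0.01 = $19.66
Total deductions = $263.71 + $525.54 + $122.63 + $56.51 + $37.67 + $19.66 = $1,025.72
Net pay = $3,767.31 − $1,025.72 = $2,741.59

$2,741.59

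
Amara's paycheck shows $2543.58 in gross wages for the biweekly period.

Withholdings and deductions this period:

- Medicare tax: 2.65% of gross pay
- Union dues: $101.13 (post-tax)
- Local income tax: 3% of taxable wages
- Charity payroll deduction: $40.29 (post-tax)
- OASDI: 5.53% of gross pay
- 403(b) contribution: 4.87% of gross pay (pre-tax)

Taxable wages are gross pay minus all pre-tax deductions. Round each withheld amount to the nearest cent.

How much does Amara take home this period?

403(b) contribution: $2543.58 × 0.0487 = $123.87
Taxable wages = $2543.58 − $123.87 = $2419.71
Local income tax: $2419.71 × 0.03 = $72.59
Medicare tax: $2543.58 × 0.0265 = $67.40
OASDI: $2543.58 × 0.0553 = $140.66
Charity payroll deduction: $40.29
Union dues: $101.13
Total deductions = $123.87 + $72.59 + $67.40 + $140.66 + $40.29 + $101.13 = $545.94
Net pay = $2543.58 − $545.94 = $1997.64

$1997.64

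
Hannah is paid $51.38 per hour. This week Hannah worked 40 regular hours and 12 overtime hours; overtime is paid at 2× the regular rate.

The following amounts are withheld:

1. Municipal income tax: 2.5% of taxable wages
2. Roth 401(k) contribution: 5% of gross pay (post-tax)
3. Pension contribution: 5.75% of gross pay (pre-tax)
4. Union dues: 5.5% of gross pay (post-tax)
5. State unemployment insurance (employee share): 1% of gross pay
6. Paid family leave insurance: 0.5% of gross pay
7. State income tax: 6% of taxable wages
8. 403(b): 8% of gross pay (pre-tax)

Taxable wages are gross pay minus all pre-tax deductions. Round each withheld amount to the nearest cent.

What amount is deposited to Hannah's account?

Regular pay: 40 × $51.38 = $2,055.20
Overtime pay: 12 × $51.38 × 2 = $1,233.12
Gross pay = $2,055.20 + $1,233.12 = $3,288.32
403(b): $3,288.32 × 0.08 = $263.07
Pension contribution: $3,288.32 × 0.0575 = $189.08
Pre-tax total = $263.07 + $189.08 = $452.15
Taxable wages = $3,288.32 − $452.15 = $2,836.17
State income tax: $2,836.17 × 0.06 = $170.17
Municipal income tax: $2,836.17 × 0.025 = $70.90
State unemployment insurance (employee share): $3,288.32 × 0.01 = $32.88
Paid family leave insurance: $3,288.32 × 0.005 = $16.44
Union dues: $3,288.32 × 0.055 = $180.86
Roth 401(k) contribution: $3,288.32 × 0.05 = $164.42
Total deductions = $263.07 + $189.08 + $170.17 + $70.90 + $32.88 + $16.44 + $180.86 + $164.42 = $1,087.82
Net pay = $3,288.32 − $1,087.82 = $2,200.50

$2,200.50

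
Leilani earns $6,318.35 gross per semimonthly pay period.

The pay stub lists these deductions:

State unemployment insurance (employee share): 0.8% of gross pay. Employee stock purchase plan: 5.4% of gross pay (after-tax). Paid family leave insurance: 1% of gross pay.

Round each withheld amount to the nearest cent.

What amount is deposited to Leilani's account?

$5,863.43

Paid family leave insurance: $6,318.35 × 0.01 = $63.18
State unemployment insurance (employee share): $6,318.35 × 0.008 = $50.55
Employee stock purchase plan: $6,318.35 × 0.054 = $341.19
Total deductions = $63.18 + $50.55 + $341.19 = $454.92
Net pay = $6,318.35 − $454.92 = $5,863.43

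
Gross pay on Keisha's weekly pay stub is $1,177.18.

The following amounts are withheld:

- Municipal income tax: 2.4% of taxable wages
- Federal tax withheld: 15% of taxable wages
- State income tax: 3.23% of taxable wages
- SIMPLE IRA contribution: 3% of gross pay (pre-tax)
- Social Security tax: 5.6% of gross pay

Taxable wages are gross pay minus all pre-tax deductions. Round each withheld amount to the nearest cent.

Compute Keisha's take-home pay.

$840.38

SIMPLE IRA contribution: $1,177.18 × 0.03 = $35.32
Taxable wages = $1,177.18 − $35.32 = $1,141.86
State income tax: $1,141.86 × 0.0323 = $36.88
Municipal income tax: $1,141.86 × 0.024 = $27.40
Federal tax withheld: $1,141.86 × 0.15 = $171.28
Social Security tax: $1,177.18 × 0.056 = $65.92
Total deductions = $35.32 + $36.88 + $27.40 + $171.28 + $65.92 = $336.80
Net pay = $1,177.18 − $336.80 = $840.38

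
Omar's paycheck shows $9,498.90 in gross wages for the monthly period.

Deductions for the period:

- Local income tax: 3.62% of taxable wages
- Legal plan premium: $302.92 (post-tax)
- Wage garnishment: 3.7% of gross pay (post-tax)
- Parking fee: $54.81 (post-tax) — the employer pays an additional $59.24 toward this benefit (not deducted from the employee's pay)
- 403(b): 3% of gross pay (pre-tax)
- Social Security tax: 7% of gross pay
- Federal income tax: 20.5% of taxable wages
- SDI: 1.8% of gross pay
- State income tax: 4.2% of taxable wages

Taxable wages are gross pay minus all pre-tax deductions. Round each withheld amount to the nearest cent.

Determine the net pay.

403(b): $9,498.90 × 0.03 = $284.97
Taxable wages = $9,498.90 − $284.97 = $9,213.93
Federal income tax: $9,213.93 × 0.205 = $1,888.86
State income tax: $9,213.93 × 0.042 = $386.99
Local income tax: $9,213.93 × 0.0362 = $333.54
Social Security tax: $9,498.90 × 0.07 = $664.92
SDI: $9,498.90 × 0.018 = $170.98
Parking fee: $54.81
Legal plan premium: $302.92
Wage garnishment: $9,498.90 × 0.037 = $351.46
(Employer's $59.24 toward parking fee is not withheld from the employee.)
Total deductions = $284.97 + $1,888.86 + $386.99 + $333.54 + $664.92 + $170.98 + $54.81 + $302.92 + $351.46 = $4,439.45
Net pay = $9,498.90 − $4,439.45 = $5,059.45

$5,059.45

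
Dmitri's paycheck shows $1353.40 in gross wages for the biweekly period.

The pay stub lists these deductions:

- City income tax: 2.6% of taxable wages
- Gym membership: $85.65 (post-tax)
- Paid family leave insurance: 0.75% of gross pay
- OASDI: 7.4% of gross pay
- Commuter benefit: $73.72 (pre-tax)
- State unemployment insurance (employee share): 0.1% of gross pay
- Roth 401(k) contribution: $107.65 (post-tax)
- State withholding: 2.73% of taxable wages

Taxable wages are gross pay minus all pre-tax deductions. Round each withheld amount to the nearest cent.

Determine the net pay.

$906.52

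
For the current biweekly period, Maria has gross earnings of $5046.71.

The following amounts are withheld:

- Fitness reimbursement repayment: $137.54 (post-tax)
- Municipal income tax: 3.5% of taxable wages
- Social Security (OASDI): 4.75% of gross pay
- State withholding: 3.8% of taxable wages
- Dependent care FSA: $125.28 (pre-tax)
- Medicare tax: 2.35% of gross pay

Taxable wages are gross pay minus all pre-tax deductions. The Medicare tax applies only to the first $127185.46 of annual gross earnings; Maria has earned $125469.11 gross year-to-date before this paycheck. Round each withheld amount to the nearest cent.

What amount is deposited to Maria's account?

$4144.58

Dependent care FSA: $125.28
Taxable wages = $5046.71 − $125.28 = $4921.43
Municipal income tax: $4921.43 × 0.035 = $172.25
State withholding: $4921.43 × 0.038 = $187.01
Social Security (OASDI): $5046.71 × 0.0475 = $239.72
Medicare tax: only $127185.46 − $125469.11 = $1716.35 of this check is subject → $1716.35 × 0.0235 = $40.33
Fitness reimbursement repayment: $137.54
Total deductions = $125.28 + $172.25 + $187.01 + $239.72 + $40.33 + $137.54 = $902.13
Net pay = $5046.71 − $902.13 = $4144.58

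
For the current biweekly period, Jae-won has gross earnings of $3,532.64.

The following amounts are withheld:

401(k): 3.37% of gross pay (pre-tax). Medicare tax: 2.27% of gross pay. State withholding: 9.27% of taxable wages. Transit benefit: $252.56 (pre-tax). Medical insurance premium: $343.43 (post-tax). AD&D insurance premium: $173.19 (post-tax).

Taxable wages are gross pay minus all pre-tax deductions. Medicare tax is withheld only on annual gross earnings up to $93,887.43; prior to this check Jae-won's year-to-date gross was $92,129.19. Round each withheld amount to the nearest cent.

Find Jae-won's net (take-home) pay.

Transit benefit: $252.56
401(k): $3,532.64 × 0.0337 = $119.05
Pre-tax total = $252.56 + $119.05 = $371.61
Taxable wages = $3,532.64 − $371.61 = $3,161.03
State withholding: $3,161.03 × 0.0927 = $293.03
Medicare tax: only $93,887.43 − $92,129.19 = $1,758.24 of this check is subject → $1,758.24 × 0.0227 = $39.91
Medical insurance premium: $343.43
AD&D insurance premium: $173.19
Total deductions = $252.56 + $119.05 + $293.03 + $39.91 + $343.43 + $173.19 = $1,221.17
Net pay = $3,532.64 − $1,221.17 = $2,311.47

$2,311.47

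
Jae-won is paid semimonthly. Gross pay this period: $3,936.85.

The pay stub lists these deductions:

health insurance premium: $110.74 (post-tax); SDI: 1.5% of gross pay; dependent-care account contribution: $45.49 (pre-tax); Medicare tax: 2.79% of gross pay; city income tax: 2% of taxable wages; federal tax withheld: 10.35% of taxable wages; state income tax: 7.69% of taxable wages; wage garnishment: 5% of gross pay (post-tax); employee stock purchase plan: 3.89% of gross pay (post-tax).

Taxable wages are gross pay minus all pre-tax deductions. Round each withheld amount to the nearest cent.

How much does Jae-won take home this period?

$2,481.91

Dependent-care account contribution: $45.49
Taxable wages = $3,936.85 − $45.49 = $3,891.36
State income tax: $3,891.36 × 0.0769 = $299.25
Federal tax withheld: $3,891.36 × 0.1035 = $402.76
City income tax: $3,891.36 × 0.02 = $77.83
Medicare tax: $3,936.85 × 0.0279 = $109.84
SDI: $3,936.85 × 0.015 = $59.05
Wage garnishment: $3,936.85 × 0.05 = $196.84
Health insurance premium: $110.74
Employee stock purchase plan: $3,936.85 × 0.0389 = $153.14
Total deductions = $45.49 + $299.25 + $402.76 + $77.83 + $109.84 + $59.05 + $196.84 + $110.74 + $153.14 = $1,454.94
Net pay = $3,936.85 − $1,454.94 = $2,481.91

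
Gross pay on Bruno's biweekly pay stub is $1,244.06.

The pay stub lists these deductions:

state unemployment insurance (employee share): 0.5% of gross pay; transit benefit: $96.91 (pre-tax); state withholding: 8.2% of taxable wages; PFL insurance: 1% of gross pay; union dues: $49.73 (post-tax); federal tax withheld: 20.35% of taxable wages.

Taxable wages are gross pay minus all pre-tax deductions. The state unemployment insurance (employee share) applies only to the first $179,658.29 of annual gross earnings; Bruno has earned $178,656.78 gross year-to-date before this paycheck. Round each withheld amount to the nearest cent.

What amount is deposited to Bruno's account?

Transit benefit: $96.91
Taxable wages = $1,244.06 − $96.91 = $1,147.15
State withholding: $1,147.15 × 0.082 = $94.07
Federal tax withheld: $1,147.15 × 0.2035 = $233.45
State unemployment insurance (employee share): only $179,658.29 − $178,656.78 = $1,001.51 of this check is subject → $1,001.51 × 0.005 = $5.01
PFL insurance: $1,244.06 × 0.01 = $12.44
Union dues: $49.73
Total deductions = $96.91 + $94.07 + $233.45 + $5.01 + $12.44 + $49.73 = $491.61
Net pay = $1,244.06 − $491.61 = $752.45

$752.45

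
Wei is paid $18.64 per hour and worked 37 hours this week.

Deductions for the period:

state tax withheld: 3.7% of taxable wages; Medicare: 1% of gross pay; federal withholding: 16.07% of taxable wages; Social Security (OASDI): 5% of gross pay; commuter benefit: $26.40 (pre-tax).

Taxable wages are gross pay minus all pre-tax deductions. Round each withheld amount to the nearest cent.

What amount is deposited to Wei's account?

$490.77

Gross pay: 37 × $18.64 = $689.68
Commuter benefit: $26.40
Taxable wages = $689.68 − $26.40 = $663.28
State tax withheld: $663.28 × 0.037 = $24.54
Federal withholding: $663.28 × 0.1607 = $106.59
Social Security (OASDI): $689.68 × 0.05 = $34.48
Medicare: $689.68 × 0.01 = $6.90
Total deductions = $26.40 + $24.54 + $106.59 + $34.48 + $6.90 = $198.91
Net pay = $689.68 − $198.91 = $490.77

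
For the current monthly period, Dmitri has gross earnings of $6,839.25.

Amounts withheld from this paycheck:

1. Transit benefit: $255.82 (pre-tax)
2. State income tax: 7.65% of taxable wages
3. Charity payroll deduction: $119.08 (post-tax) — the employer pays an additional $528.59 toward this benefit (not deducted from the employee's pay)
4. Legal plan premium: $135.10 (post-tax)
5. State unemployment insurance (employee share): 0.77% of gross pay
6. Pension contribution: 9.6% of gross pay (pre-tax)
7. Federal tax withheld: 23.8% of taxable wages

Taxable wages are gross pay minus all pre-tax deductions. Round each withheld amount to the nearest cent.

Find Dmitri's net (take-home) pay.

$3,756.03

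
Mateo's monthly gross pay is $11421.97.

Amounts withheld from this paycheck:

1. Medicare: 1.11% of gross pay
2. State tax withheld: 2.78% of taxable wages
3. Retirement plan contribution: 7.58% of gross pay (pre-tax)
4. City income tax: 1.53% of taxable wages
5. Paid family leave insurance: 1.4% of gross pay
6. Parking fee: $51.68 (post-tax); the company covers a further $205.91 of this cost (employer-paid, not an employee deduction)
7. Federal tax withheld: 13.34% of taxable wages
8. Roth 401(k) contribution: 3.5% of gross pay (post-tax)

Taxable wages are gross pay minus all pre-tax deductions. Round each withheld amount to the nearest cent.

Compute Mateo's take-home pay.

Retirement plan contribution: $11421.97 × 0.0758 = $865.79
Taxable wages = $11421.97 − $865.79 = $10556.18
Federal tax withheld: $10556.18 × 0.1334 = $1408.19
State tax withheld: $10556.18 × 0.0278 = $293.46
City income tax: $10556.18 × 0.0153 = $161.51
Medicare: $11421.97 × 0.0111 = $126.78
Paid family leave insurance: $11421.97 × 0.014 = $159.91
Roth 401(k) contribution: $11421.97 × 0.035 = $399.77
Parking fee: $51.68
(Employer's $205.91 toward parking fee is not withheld from the employee.)
Total deductions = $865.79 + $1408.19 + $293.46 + $161.51 + $126.78 + $159.91 + $399.77 + $51.68 = $3467.09
Net pay = $11421.97 − $3467.09 = $7954.88

$7954.88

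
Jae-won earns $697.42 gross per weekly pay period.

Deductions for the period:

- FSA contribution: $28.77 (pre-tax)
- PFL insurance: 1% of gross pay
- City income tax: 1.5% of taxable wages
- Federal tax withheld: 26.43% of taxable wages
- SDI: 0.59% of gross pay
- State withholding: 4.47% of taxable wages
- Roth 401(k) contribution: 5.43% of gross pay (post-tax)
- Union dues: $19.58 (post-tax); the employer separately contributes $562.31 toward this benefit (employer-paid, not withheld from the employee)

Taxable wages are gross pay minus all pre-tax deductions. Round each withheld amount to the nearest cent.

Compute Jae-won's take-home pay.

$383.48

FSA contribution: $28.77
Taxable wages = $697.42 − $28.77 = $668.65
City income tax: $668.65 × 0.015 = $10.03
State withholding: $668.65 × 0.0447 = $29.89
Federal tax withheld: $668.65 × 0.2643 = $176.72
PFL insurance: $697.42 × 0.01 = $6.97
SDI: $697.42 × 0.0059 = $4.11
Union dues: $19.58
Roth 401(k) contribution: $697.42 × 0.0543 = $37.87
(Employer's $562.31 toward union dues is not withheld from the employee.)
Total deductions = $28.77 + $10.03 + $29.89 + $176.72 + $6.97 + $4.11 + $19.58 + $37.87 = $313.94
Net pay = $697.42 − $313.94 = $383.48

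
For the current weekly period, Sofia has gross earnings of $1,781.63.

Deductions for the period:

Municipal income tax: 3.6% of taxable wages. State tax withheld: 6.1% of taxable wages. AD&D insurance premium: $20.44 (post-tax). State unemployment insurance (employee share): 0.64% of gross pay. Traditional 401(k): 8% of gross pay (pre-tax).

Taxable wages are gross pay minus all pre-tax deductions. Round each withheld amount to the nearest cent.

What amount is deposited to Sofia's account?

Traditional 401(k): $1,781.63 × 0.08 = $142.53
Taxable wages = $1,781.63 − $142.53 = $1,639.10
Municipal income tax: $1,639.10 × 0.036 = $59.01
State tax withheld: $1,639.10 × 0.061 = $99.99
State unemployment insurance (employee share): $1,781.63 × 0.0064 = $11.40
AD&D insurance premium: $20.44
Total deductions = $142.53 + $59.01 + $99.99 + $11.40 + $20.44 = $333.37
Net pay = $1,781.63 − $333.37 = $1,448.26

$1,448.26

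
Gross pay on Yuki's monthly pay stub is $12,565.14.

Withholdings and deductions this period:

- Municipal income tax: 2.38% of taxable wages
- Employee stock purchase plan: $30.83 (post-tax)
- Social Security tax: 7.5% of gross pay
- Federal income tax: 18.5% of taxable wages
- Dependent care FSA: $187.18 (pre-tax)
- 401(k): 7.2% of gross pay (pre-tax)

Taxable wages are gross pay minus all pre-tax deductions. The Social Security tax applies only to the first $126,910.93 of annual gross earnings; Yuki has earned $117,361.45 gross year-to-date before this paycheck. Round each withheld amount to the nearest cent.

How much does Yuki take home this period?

$8,330.62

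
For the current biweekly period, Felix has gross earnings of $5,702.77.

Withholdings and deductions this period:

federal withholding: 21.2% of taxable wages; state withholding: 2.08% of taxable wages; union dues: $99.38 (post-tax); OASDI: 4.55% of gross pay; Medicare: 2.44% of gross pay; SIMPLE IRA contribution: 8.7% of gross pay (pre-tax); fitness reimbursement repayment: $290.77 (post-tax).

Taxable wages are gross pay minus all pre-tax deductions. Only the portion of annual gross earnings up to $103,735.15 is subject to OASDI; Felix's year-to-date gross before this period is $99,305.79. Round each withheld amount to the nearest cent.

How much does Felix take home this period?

$3,263.68

SIMPLE IRA contribution: $5,702.77 × 0.087 = $496.14
Taxable wages = $5,702.77 − $496.14 = $5,206.63
Federal withholding: $5,206.63 × 0.212 = $1,103.81
State withholding: $5,206.63 × 0.0208 = $108.30
Medicare: $5,702.77 × 0.0244 = $139.15
OASDI: only $103,735.15 − $99,305.79 = $4,429.36 of this check is subject → $4,429.36 × 0.0455 = $201.54
Union dues: $99.38
Fitness reimbursement repayment: $290.77
Total deductions = $496.14 + $1,103.81 + $108.30 + $139.15 + $201.54 + $99.38 + $290.77 = $2,439.09
Net pay = $5,702.77 − $2,439.09 = $3,263.68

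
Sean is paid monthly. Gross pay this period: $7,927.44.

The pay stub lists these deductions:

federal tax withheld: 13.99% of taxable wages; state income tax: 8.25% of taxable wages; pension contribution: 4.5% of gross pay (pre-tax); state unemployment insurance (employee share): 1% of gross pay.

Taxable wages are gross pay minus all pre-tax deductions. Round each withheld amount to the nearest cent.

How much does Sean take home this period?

$5,807.72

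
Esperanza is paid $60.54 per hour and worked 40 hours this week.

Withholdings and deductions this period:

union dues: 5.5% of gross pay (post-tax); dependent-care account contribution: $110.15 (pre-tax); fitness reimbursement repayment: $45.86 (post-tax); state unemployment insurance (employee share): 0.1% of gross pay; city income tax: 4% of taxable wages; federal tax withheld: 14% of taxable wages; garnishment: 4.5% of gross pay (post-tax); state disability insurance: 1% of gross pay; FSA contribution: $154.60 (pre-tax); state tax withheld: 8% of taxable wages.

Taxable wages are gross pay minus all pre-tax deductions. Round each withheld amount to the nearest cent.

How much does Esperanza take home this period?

Gross pay: 40 × $60.54 = $2,421.60
FSA contribution: $154.60
Dependent-care account contribution: $110.15
Pre-tax total = $154.60 + $110.15 = $264.75
Taxable wages = $2,421.60 − $264.75 = $2,156.85
City income tax: $2,156.85 × 0.04 = $86.27
State tax withheld: $2,156.85 × 0.08 = $172.55
Federal tax withheld: $2,156.85 × 0.14 = $301.96
State disability insurance: $2,421.60 × 0.01 = $24.22
State unemployment insurance (employee share): $2,421.60 × 0.001 = $2.42
Fitness reimbursement repayment: $45.86
Garnishment: $2,421.60 × 0.045 = $108.97
Union dues: $2,421.60 × 0.055 = $133.19
Total deductions = $154.60 + $110.15 + $86.27 + $172.55 + $301.96 + $24.22 + $2.42 + $45.86 + $108.97 + $133.19 = $1,140.19
Net pay = $2,421.60 − $1,140.19 = $1,281.41

$1,281.41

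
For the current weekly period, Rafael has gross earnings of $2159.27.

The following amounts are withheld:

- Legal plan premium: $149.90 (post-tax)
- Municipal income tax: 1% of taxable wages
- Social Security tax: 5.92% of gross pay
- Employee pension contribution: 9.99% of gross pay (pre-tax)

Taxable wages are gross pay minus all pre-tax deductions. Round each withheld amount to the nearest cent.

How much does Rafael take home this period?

$1646.39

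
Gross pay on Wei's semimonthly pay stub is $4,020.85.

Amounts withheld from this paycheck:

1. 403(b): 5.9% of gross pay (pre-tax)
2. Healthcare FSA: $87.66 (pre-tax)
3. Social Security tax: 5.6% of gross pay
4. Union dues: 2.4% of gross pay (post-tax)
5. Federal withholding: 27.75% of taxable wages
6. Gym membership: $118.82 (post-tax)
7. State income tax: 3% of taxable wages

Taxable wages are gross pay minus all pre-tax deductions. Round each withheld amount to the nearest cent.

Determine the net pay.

$2,118.96

403(b): $4,020.85 × 0.059 = $237.23
Healthcare FSA: $87.66
Pre-tax total = $237.23 + $87.66 = $324.89
Taxable wages = $4,020.85 − $324.89 = $3,695.96
State income tax: $3,695.96 × 0.03 = $110.88
Federal withholding: $3,695.96 × 0.2775 = $1,025.63
Social Security tax: $4,020.85 × 0.056 = $225.17
Union dues: $4,020.85 × 0.024 = $96.50
Gym membership: $118.82
Total deductions = $237.23 + $87.66 + $110.88 + $1,025.63 + $225.17 + $96.50 + $118.82 = $1,901.89
Net pay = $4,020.85 − $1,901.89 = $2,118.96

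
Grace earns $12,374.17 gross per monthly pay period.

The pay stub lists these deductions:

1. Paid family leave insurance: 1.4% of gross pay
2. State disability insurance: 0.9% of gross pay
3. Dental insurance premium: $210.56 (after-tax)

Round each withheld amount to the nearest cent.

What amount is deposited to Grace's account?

Paid family leave insurance: $12,374.17 × 0.014 = $173.24
State disability insurance: $12,374.17 × 0.009 = $111.37
Dental insurance premium: $210.56
Total deductions = $173.24 + $111.37 + $210.56 = $495.17
Net pay = $12,374.17 − $495.17 = $11,879.00

$11,879.00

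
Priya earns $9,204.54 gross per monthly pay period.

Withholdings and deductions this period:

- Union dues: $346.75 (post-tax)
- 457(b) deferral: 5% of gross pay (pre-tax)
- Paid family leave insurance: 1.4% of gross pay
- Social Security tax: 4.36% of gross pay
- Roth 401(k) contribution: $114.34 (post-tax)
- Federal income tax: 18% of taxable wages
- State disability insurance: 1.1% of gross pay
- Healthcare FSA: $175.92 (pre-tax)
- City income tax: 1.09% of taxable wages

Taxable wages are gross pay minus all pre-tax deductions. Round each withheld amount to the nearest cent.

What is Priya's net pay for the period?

$5,840.16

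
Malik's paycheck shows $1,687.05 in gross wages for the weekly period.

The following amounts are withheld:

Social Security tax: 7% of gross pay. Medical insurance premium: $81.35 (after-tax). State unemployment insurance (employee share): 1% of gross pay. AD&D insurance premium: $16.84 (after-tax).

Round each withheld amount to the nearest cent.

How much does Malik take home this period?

State unemployment insurance (employee share): $1,687.05 × 0.01 = $16.87
Social Security tax: $1,687.05 × 0.07 = $118.09
Medical insurance premium: $81.35
AD&D insurance premium: $16.84
Total deductions = $16.87 + $118.09 + $81.35 + $16.84 = $233.15
Net pay = $1,687.05 − $233.15 = $1,453.90

$1,453.90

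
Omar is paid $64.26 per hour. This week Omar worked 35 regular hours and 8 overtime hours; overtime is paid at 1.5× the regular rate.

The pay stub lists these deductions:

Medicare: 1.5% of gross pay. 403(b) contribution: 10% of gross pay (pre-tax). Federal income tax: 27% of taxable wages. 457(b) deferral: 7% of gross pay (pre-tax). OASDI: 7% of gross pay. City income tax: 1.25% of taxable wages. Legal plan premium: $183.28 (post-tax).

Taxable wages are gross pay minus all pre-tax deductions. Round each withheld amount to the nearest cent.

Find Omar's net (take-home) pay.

$1,358.62

Regular pay: 35 × $64.26 = $2,249.10
Overtime pay: 8 × $64.26 × 1.5 = $771.12
Gross pay = $2,249.10 + $771.12 = $3,020.22
457(b) deferral: $3,020.22 × 0.07 = $211.42
403(b) contribution: $3,020.22 × 0.1 = $302.02
Pre-tax total = $211.42 + $302.02 = $513.44
Taxable wages = $3,020.22 − $513.44 = $2,506.78
Federal income tax: $2,506.78 × 0.27 = $676.83
City income tax: $2,506.78 × 0.0125 = $31.33
OASDI: $3,020.22 × 0.07 = $211.42
Medicare: $3,020.22 × 0.015 = $45.30
Legal plan premium: $183.28
Total deductions = $211.42 + $302.02 + $676.83 + $31.33 + $211.42 + $45.30 + $183.28 = $1,661.60
Net pay = $3,020.22 − $1,661.60 = $1,358.62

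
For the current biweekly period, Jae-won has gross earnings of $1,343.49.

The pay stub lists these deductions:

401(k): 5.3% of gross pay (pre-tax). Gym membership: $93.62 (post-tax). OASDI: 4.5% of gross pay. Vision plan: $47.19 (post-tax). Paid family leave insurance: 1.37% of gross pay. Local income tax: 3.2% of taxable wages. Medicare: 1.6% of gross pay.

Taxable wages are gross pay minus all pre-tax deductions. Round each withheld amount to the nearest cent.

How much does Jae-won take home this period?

$990.40

401(k): $1,343.49 × 0.053 = $71.20
Taxable wages = $1,343.49 − $71.20 = $1,272.29
Local income tax: $1,272.29 × 0.032 = $40.71
OASDI: $1,343.49 × 0.045 = $60.46
Paid family leave insurance: $1,343.49 × 0.0137 = $18.41
Medicare: $1,343.49 × 0.016 = $21.50
Vision plan: $47.19
Gym membership: $93.62
Total deductions = $71.20 + $40.71 + $60.46 + $18.41 + $21.50 + $47.19 + $93.62 = $353.09
Net pay = $1,343.49 − $353.09 = $990.40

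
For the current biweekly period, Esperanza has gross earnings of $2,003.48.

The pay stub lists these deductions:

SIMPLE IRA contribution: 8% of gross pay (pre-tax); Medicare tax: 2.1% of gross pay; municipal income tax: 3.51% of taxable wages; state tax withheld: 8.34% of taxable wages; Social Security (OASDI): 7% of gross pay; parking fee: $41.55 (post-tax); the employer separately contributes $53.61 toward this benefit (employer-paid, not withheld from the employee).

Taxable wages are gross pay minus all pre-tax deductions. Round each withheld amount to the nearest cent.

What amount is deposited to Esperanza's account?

$1,400.92

SIMPLE IRA contribution: $2,003.48 × 0.08 = $160.28
Taxable wages = $2,003.48 − $160.28 = $1,843.20
State tax withheld: $1,843.20 × 0.0834 = $153.72
Municipal income tax: $1,843.20 × 0.0351 = $64.70
Medicare tax: $2,003.48 × 0.021 = $42.07
Social Security (OASDI): $2,003.48 × 0.07 = $140.24
Parking fee: $41.55
(Employer's $53.61 toward parking fee is not withheld from the employee.)
Total deductions = $160.28 + $153.72 + $64.70 + $42.07 + $140.24 + $41.55 = $602.56
Net pay = $2,003.48 − $602.56 = $1,400.92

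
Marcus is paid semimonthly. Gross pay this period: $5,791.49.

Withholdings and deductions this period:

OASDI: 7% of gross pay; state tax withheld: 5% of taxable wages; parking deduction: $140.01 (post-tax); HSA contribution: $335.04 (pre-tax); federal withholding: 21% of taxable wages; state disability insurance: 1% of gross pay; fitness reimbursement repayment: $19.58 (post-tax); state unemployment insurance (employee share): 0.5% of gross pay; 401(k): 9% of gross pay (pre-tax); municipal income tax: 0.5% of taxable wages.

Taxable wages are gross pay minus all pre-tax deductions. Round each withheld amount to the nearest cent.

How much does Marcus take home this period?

$2,975.52

401(k): $5,791.49 × 0.09 = $521.23
HSA contribution: $335.04
Pre-tax total = $521.23 + $335.04 = $856.27
Taxable wages = $5,791.49 − $856.27 = $4,935.22
State tax withheld: $4,935.22 × 0.05 = $246.76
Federal withholding: $4,935.22 × 0.21 = $1,036.40
Municipal income tax: $4,935.22 × 0.005 = $24.68
State unemployment insurance (employee share): $5,791.49 × 0.005 = $28.96
OASDI: $5,791.49 × 0.07 = $405.40
State disability insurance: $5,791.49 × 0.01 = $57.91
Parking deduction: $140.01
Fitness reimbursement repayment: $19.58
Total deductions = $521.23 + $335.04 + $246.76 + $1,036.40 + $24.68 + $28.96 + $405.40 + $57.91 + $140.01 + $19.58 = $2,815.97
Net pay = $5,791.49 − $2,815.97 = $2,975.52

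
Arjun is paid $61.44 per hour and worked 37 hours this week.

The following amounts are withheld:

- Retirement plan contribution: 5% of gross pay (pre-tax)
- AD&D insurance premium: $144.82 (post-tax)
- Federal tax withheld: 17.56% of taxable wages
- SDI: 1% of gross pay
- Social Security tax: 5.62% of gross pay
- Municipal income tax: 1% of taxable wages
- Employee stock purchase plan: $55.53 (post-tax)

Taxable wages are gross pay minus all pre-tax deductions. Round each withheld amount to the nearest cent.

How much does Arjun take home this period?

Gross pay: 37 × $61.44 = $2,273.28
Retirement plan contribution: $2,273.28 × 0.05 = $113.66
Taxable wages = $2,273.28 − $113.66 = $2,159.62
Municipal income tax: $2,159.62 × 0.01 = $21.60
Federal tax withheld: $2,159.62 × 0.1756 = $379.23
Social Security tax: $2,273.28 × 0.0562 = $127.76
SDI: $2,273.28 × 0.01 = $22.73
Employee stock purchase plan: $55.53
AD&D insurance premium: $144.82
Total deductions = $113.66 + $21.60 + $379.23 + $127.76 + $22.73 + $55.53 + $144.82 = $865.33
Net pay = $2,273.28 − $865.33 = $1,407.95

$1,407.95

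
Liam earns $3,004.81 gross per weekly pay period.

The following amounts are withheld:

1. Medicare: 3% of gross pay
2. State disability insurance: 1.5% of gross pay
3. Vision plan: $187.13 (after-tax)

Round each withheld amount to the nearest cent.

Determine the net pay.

Medicare: $3,004.81 × 0.03 = $90.14
State disability insurance: $3,004.81 × 0.015 = $45.07
Vision plan: $187.13
Total deductions = $90.14 + $45.07 + $187.13 = $322.34
Net pay = $3,004.81 − $322.34 = $2,682.47

$2,682.47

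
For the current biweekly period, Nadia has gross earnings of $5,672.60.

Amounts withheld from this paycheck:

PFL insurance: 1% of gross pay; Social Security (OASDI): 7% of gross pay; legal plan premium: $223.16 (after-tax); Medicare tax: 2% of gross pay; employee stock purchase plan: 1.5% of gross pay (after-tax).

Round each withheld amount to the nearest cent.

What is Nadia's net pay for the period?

$4,797.09

PFL insurance: $5,672.60 × 0.01 = $56.73
Medicare tax: $5,672.60 × 0.02 = $113.45
Social Security (OASDI): $5,672.60 × 0.07 = $397.08
Legal plan premium: $223.16
Employee stock purchase plan: $5,672.60 × 0.015 = $85.09
Total deductions = $56.73 + $113.45 + $397.08 + $223.16 + $85.09 = $875.51
Net pay = $5,672.60 − $875.51 = $4,797.09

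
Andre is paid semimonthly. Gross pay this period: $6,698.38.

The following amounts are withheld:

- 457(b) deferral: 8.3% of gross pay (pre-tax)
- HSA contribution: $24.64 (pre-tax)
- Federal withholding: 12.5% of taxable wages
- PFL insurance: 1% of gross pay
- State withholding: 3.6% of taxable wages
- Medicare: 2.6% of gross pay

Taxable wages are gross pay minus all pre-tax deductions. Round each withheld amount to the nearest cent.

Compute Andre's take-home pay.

$4,891.67

HSA contribution: $24.64
457(b) deferral: $6,698.38 × 0.083 = $555.97
Pre-tax total = $24.64 + $555.97 = $580.61
Taxable wages = $6,698.38 − $580.61 = $6,117.77
Federal withholding: $6,117.77 × 0.125 = $764.72
State withholding: $6,117.77 × 0.036 = $220.24
PFL insurance: $6,698.38 × 0.01 = $66.98
Medicare: $6,698.38 × 0.026 = $174.16
Total deductions = $24.64 + $555.97 + $764.72 + $220.24 + $66.98 + $174.16 = $1,806.71
Net pay = $6,698.38 − $1,806.71 = $4,891.67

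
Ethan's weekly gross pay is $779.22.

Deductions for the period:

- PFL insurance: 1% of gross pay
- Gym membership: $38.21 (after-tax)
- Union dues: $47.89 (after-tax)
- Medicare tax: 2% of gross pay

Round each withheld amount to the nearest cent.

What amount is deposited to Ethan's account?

Medicare tax: $779.22 × 0.02 = $15.58
PFL insurance: $779.22 × 0.01 = $7.79
Union dues: $47.89
Gym membership: $38.21
Total deductions = $15.58 + $7.79 + $47.89 + $38.21 = $109.47
Net pay = $779.22 − $109.47 = $669.75

$669.75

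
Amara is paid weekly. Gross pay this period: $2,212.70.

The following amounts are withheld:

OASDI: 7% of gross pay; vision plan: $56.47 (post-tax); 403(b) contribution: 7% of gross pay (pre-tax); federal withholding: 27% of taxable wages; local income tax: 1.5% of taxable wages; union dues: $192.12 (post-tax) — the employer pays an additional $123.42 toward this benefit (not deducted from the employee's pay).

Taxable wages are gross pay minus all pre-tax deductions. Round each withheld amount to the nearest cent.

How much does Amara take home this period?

$1,067.85

403(b) contribution: $2,212.70 × 0.07 = $154.89
Taxable wages = $2,212.70 − $154.89 = $2,057.81
Local income tax: $2,057.81 × 0.015 = $30.87
Federal withholding: $2,057.81 × 0.27 = $555.61
OASDI: $2,212.70 × 0.07 = $154.89
Union dues: $192.12
Vision plan: $56.47
(Employer's $123.42 toward union dues is not withheld from the employee.)
Total deductions = $154.89 + $30.87 + $555.61 + $154.89 + $192.12 + $56.47 = $1,144.85
Net pay = $2,212.70 − $1,144.85 = $1,067.85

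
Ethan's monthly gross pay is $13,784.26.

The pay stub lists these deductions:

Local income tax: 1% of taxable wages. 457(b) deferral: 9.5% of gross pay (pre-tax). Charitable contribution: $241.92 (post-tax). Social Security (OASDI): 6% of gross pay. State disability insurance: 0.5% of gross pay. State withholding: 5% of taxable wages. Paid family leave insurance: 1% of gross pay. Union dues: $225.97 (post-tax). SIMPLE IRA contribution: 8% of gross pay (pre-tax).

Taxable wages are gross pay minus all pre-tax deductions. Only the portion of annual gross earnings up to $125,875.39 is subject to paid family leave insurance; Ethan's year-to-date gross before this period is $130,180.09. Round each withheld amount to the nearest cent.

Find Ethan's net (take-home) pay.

SIMPLE IRA contribution: $13,784.26 × 0.08 = $1,102.74
457(b) deferral: $13,784.26 × 0.095 = $1,309.50
Pre-tax total = $1,102.74 + $1,309.50 = $2,412.24
Taxable wages = $13,784.26 − $2,412.24 = $11,372.02
State withholding: $11,372.02 × 0.05 = $568.60
Local income tax: $11,372.02 × 0.01 = $113.72
State disability insurance: $13,784.26 × 0.005 = $68.92
Social Security (OASDI): $13,784.26 × 0.06 = $827.06
Paid family leave insurance: annual cap $125,875.39 already reached (YTD $130,180.09), so $0.00
Charitable contribution: $241.92
Union dues: $225.97
Total deductions = $1,102.74 + $1,309.50 + $568.60 + $113.72 + $68.92 + $827.06 + $0.00 + $241.92 + $225.97 = $4,458.43
Net pay = $13,784.26 − $4,458.43 = $9,325.83

$9,325.83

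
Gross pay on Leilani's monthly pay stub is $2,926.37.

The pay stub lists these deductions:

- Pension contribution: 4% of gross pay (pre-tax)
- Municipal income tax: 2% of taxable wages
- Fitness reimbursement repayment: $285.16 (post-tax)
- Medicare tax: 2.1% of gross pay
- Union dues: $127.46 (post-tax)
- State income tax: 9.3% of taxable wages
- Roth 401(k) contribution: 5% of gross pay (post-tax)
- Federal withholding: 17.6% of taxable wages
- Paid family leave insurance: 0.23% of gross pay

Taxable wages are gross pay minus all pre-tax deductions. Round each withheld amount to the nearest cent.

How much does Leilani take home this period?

Pension contribution: $2,926.37 × 0.04 = $117.05
Taxable wages = $2,926.37 − $117.05 = $2,809.32
State income tax: $2,809.32 × 0.093 = $261.27
Municipal income tax: $2,809.32 × 0.02 = $56.19
Federal withholding: $2,809.32 × 0.176 = $494.44
Paid family leave insurance: $2,926.37 × 0.0023 = $6.73
Medicare tax: $2,926.37 × 0.021 = $61.45
Roth 401(k) contribution: $2,926.37 × 0.05 = $146.32
Union dues: $127.46
Fitness reimbursement repayment: $285.16
Total deductions = $117.05 + $261.27 + $56.19 + $494.44 + $6.73 + $61.45 + $146.32 + $127.46 + $285.16 = $1,556.07
Net pay = $2,926.37 − $1,556.07 = $1,370.30

$1,370.30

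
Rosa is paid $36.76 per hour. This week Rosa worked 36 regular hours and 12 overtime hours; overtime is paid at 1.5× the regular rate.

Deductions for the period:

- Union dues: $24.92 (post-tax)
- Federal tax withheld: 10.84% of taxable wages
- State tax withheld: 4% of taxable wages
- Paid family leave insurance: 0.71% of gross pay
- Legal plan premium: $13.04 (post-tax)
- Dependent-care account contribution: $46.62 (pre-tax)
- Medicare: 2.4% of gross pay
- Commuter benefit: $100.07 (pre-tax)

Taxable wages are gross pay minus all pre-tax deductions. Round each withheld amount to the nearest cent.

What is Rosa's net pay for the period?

$1,465.85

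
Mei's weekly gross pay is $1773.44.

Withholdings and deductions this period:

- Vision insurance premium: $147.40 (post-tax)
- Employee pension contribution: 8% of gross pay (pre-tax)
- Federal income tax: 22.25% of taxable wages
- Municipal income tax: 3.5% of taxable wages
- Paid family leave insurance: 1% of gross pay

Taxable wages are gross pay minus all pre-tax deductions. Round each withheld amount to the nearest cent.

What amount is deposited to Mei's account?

Employee pension contribution: $1773.44 × 0.08 = $141.88
Taxable wages = $1773.44 − $141.88 = $1631.56
Municipal income tax: $1631.56 × 0.035 = $57.10
Federal income tax: $1631.56 × 0.2225 = $363.02
Paid family leave insurance: $1773.44 × 0.01 = $17.73
Vision insurance premium: $147.40
Total deductions = $141.88 + $57.10 + $363.02 + $17.73 + $147.40 = $727.13
Net pay = $1773.44 − $727.13 = $1046.31

$1046.31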